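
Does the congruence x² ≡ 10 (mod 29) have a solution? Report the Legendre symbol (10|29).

-1

Euler's criterion: (10/29) ≡ 10^14 (mod 29).
10^2 ≡ 13 (mod 29)
10^4 ≡ 24 (mod 29)
10^8 ≡ 25 (mod 29)
10^14 = 10^(8+4+2) ≡ 28 (mod 29).
Result is 28 ≡ −1, so (10/29) = −1.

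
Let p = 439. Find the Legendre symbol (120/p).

-1

Pull out 2^3: since 439 ≡ 7 (mod 8), (2/439) = +1, so (2/439)^3 = +1.
Reciprocity: 15 ≡ 3 and 439 ≡ 3 (mod 4), so (15/439) = −(439/15).
Reduce top mod 15: now compute (4/15).
Pull out 2^2: since 15 ≡ 7 (mod 8), (2/15) = +1, so (2/15)^2 = +1.
Reached (1/15) = 1. Collecting the sign flips along the way, the symbol is -1.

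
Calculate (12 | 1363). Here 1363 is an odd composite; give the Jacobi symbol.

Pull out 2^2: since 1363 ≡ 3 (mod 8), (2/1363) = -1, so (2/1363)^2 = +1.
Reciprocity: 3 ≡ 3 and 1363 ≡ 3 (mod 4), so (3/1363) = −(1363/3).
Reduce top mod 3: now compute (1/3).
Reached (1/3) = 1. Collecting the sign flips along the way, the symbol is -1.

-1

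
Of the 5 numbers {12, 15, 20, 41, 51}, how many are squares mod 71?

(12/71) = +1 → QR.
(15/71) = +1 → QR.
(20/71) = +1 → QR.
(41/71) = -1 → non-residue.
(51/71) = -1 → non-residue.
Total quadratic residues among the 5: 3.

3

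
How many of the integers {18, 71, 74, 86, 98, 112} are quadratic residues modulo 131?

(18/131) = -1 → non-residue.
(71/131) = -1 → non-residue.
(74/131) = +1 → QR.
(86/131) = -1 → non-residue.
(98/131) = -1 → non-residue.
(112/131) = +1 → QR.
Total quadratic residues among the 6: 2.

2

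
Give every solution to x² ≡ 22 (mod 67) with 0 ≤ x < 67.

25, 42

Since 67 ≡ 3 (mod 4), a square root of 22 is 22^((67+1)/4) = 22^17 mod 67.
Repeated squaring: 22^2≡15, 22^4≡24, 22^8≡40, 22^16≡59 (mod 67).
22^17 = 22^(16+1) ≡ 25 (mod 67).
Check: 25² = 625 ≡ 22 (mod 67). The two roots are 25 and 42.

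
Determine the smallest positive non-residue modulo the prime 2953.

(2/2953) = +1, so 2 is a residue.
(3/2953) = +1, so 3 is a residue.
(4/2953) = +1, so 4 is a residue.
(5/2953) = −1, so 5 is the smallest positive non-residue mod 2953.

5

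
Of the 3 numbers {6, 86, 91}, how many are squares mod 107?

(6/107) = -1 → non-residue.
(86/107) = +1 → QR.
(91/107) = -1 → non-residue.
Total quadratic residues among the 3: 1.

1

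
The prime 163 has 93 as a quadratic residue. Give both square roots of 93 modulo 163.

16, 147

Since 163 ≡ 3 (mod 4), a square root of 93 is 93^((163+1)/4) = 93^41 mod 163.
Repeated squaring: 93^2≡10, 93^4≡100, 93^8≡57, 93^16≡152, 93^32≡121 (mod 163).
93^41 = 93^(32+8+1) ≡ 16 (mod 163).
Check: 16² = 256 ≡ 93 (mod 163). The two roots are 16 and 147.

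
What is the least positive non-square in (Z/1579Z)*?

(2/1579) = −1, so 2 is the smallest positive non-residue mod 1579.

2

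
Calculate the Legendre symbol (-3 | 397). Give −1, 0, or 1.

First reduce: -3 ≡ 394 (mod 397).
Pull out 2: since 397 ≡ 5 (mod 8), (2/397) = -1.
Reciprocity: 197 ≡ 1 and 397 ≡ 1 (mod 4), so (197/397) = +(397/197).
Reduce top mod 197: now compute (3/197).
Reciprocity: 3 ≡ 3 and 197 ≡ 1 (mod 4), so (3/197) = +(197/3).
Reduce top mod 3: now compute (2/3).
Pull out 2: since 3 ≡ 3 (mod 8), (2/3) = -1.
Reached (1/3) = 1. Collecting the sign flips along the way, the symbol is +1.

1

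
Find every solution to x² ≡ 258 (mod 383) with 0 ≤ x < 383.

Since 383 ≡ 3 (mod 4), a square root of 258 is 258^((383+1)/4) = 258^96 mod 383.
Repeated squaring: 258^2≡305, 258^4≡339, 258^8≡21, 258^16≡58, 258^32≡300, 258^64≡378 (mod 383).
258^96 = 258^(64+32) ≡ 32 (mod 383).
Check: 32² = 1024 ≡ 258 (mod 383). The two roots are 32 and 351.

32, 351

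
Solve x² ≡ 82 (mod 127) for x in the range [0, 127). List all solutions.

35, 92

Since 127 ≡ 3 (mod 4), a square root of 82 is 82^((127+1)/4) = 82^32 mod 127.
Repeated squaring: 82^2≡120, 82^4≡49, 82^8≡115, 82^16≡17, 82^32≡35 (mod 127).
82^32 = 82^(32) ≡ 35 (mod 127).
Check: 35² = 1225 ≡ 82 (mod 127). The two roots are 35 and 92.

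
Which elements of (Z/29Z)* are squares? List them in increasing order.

Square k = 1,…,14 (k and 29−k give the same square):
1²=1, 2²=4, 3²=9, 4²=16, 5²=25, 6²≡7, 7²≡20, 8²≡6, 9²≡23, 10²≡13, 11²≡5, 12²≡28, 13²≡24, 14²≡22 (mod 29).
So the quadratic residues mod 29 are {1, 4, 5, 6, 7, 9, 13, 16, 20, 22, 23, 24, 25, 28}.

1, 4, 5, 6, 7, 9, 13, 16, 20, 22, 23, 24, 25, 28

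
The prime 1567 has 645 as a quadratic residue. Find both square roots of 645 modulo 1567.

211, 1356

Since 1567 ≡ 3 (mod 4), a square root of 645 is 645^((1567+1)/4) = 645^392 mod 1567.
Repeated squaring: 645^2≡770, 645^4≡574, 645^8≡406, 645^16≡301, 645^32≡1282, 645^64≡1308, 645^128≡1267, 645^256≡681 (mod 1567).
645^392 = 645^(256+128+8) ≡ 211 (mod 1567).
Check: 211² = 44521 ≡ 645 (mod 1567). The two roots are 211 and 1356.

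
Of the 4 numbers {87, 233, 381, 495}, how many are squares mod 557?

(87/557) = -1 → non-residue.
(233/557) = +1 → QR.
(381/557) = -1 → non-residue.
(495/557) = +1 → QR.
Total quadratic residues among the 4: 2.

2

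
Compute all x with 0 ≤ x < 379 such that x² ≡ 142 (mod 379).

30, 349

Since 379 ≡ 3 (mod 4), a square root of 142 is 142^((379+1)/4) = 142^95 mod 379.
Repeated squaring: 142^2≡77, 142^4≡244, 142^8≡33, 142^16≡331, 142^32≡30, 142^64≡142 (mod 379).
142^95 = 142^(64+16+8+4+2+1) ≡ 30 (mod 379).
Check: 30² = 900 ≡ 142 (mod 379). The two roots are 30 and 349.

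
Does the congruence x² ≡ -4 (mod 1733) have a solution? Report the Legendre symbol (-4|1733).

First reduce: -4 ≡ 1729 (mod 1733).
Reciprocity: 1729 ≡ 1 and 1733 ≡ 1 (mod 4), so (1729/1733) = +(1733/1729).
Reduce top mod 1729: now compute (4/1729).
Pull out 2^2: since 1729 ≡ 1 (mod 8), (2/1729) = +1, so (2/1729)^2 = +1.
Reached (1/1729) = 1. Collecting the sign flips along the way, the symbol is +1.

1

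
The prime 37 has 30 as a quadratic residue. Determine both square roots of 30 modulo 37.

37 ≡ 1 (mod 4), so we find a root by search.
Trying successive values, 17² = 289 ≡ 30 (mod 37). The other root is 37 − 17 = 20.

17, 20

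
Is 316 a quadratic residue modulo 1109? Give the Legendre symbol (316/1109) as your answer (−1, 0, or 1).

Euler's criterion: (316/1109) ≡ 316^554 (mod 1109).
316^2 ≡ 46 (mod 1109)
316^4 ≡ 1007 (mod 1109)
316^8 ≡ 423 (mod 1109)
316^16 ≡ 380 (mod 1109)
316^32 ≡ 230 (mod 1109)
316^64 ≡ 777 (mod 1109)
316^128 ≡ 433 (mod 1109)
316^256 ≡ 68 (mod 1109)
316^512 ≡ 188 (mod 1109)
316^554 = 316^(512+32+8+2) ≡ 1108 (mod 1109).
Result is 1108 ≡ −1, so (316/1109) = −1.

-1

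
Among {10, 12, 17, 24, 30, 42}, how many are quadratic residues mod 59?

(10/59) = -1 → non-residue.
(12/59) = +1 → QR.
(17/59) = +1 → QR.
(24/59) = -1 → non-residue.
(30/59) = -1 → non-residue.
(42/59) = -1 → non-residue.
Total quadratic residues among the 6: 2.

2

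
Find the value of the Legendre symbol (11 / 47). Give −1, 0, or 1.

-1

Euler's criterion: (11/47) ≡ 11^23 (mod 47).
11^2 ≡ 27 (mod 47)
11^4 ≡ 24 (mod 47)
11^8 ≡ 12 (mod 47)
11^16 ≡ 3 (mod 47)
11^23 = 11^(16+4+2+1) ≡ 46 (mod 47).
Result is 46 ≡ −1, so (11/47) = −1.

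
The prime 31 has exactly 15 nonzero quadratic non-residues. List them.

3,6,11,12,13,15,17,21,22,23,24,26,27,29,30

Square k = 1,…,15 (k and 31−k give the same square):
1²=1, 2²=4, 3²=9, 4²=16, 5²=25, 6²≡5, 7²≡18, 8²≡2, 9²≡19, 10²≡7, 11²≡28, 12²≡20, 13²≡14, 14²≡10, 15²≡8 (mod 31).
The residues are {1, 2, 4, 5, 7, 8, 9, 10, 14, 16, 18, 19, 20, 25, 28}; the non-residues are the remaining 15 nonzero classes.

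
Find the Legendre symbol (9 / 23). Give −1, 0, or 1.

Reciprocity: 9 ≡ 1 and 23 ≡ 3 (mod 4), so (9/23) = +(23/9).
Reduce top mod 9: now compute (5/9).
Reciprocity: 5 ≡ 1 and 9 ≡ 1 (mod 4), so (5/9) = +(9/5).
Reduce top mod 5: now compute (4/5).
Pull out 2^2: since 5 ≡ 5 (mod 8), (2/5) = -1, so (2/5)^2 = +1.
Reached (1/5) = 1. Collecting the sign flips along the way, the symbol is +1.

1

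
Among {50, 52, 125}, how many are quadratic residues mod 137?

(50/137) = +1 → QR.
(52/137) = -1 → non-residue.
(125/137) = -1 → non-residue.
Total quadratic residues among the 3: 1.

1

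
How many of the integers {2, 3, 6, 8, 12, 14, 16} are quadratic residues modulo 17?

3

(2/17) = +1 → QR.
(3/17) = -1 → non-residue.
(6/17) = -1 → non-residue.
(8/17) = +1 → QR.
(12/17) = -1 → non-residue.
(14/17) = -1 → non-residue.
(16/17) = +1 → QR.
Total quadratic residues among the 7: 3.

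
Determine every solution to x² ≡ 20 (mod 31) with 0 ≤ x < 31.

12, 19

Since 31 ≡ 3 (mod 4), a square root of 20 is 20^((31+1)/4) = 20^8 mod 31.
Repeated squaring: 20^2≡28, 20^4≡9, 20^8≡19 (mod 31).
20^8 = 20^(8) ≡ 19 (mod 31).
Check: 19² = 361 ≡ 20 (mod 31). The two roots are 12 and 19.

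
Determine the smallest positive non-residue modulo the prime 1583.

5

(2/1583) = +1, so 2 is a residue.
(3/1583) = +1, so 3 is a residue.
(4/1583) = +1, so 4 is a residue.
(5/1583) = −1, so 5 is the smallest positive non-residue mod 1583.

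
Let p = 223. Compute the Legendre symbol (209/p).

Euler's criterion: (209/223) ≡ 209^111 (mod 223).
209^2 ≡ 196 (mod 223)
209^4 ≡ 60 (mod 223)
209^8 ≡ 32 (mod 223)
209^16 ≡ 132 (mod 223)
209^32 ≡ 30 (mod 223)
209^64 ≡ 8 (mod 223)
209^111 = 209^(64+32+8+4+2+1) ≡ 222 (mod 223).
Result is 222 ≡ −1, so (209/223) = −1.

-1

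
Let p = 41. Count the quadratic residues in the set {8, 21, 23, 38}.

3

(8/41) = +1 → QR.
(21/41) = +1 → QR.
(23/41) = +1 → QR.
(38/41) = -1 → non-residue.
Total quadratic residues among the 4: 3.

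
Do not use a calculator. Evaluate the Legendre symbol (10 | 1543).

-1

Pull out 2: since 1543 ≡ 7 (mod 8), (2/1543) = +1.
Reciprocity: 5 ≡ 1 and 1543 ≡ 3 (mod 4), so (5/1543) = +(1543/5).
Reduce top mod 5: now compute (3/5).
Reciprocity: 3 ≡ 3 and 5 ≡ 1 (mod 4), so (3/5) = +(5/3).
Reduce top mod 3: now compute (2/3).
Pull out 2: since 3 ≡ 3 (mod 8), (2/3) = -1.
Reached (1/3) = 1. Collecting the sign flips along the way, the symbol is -1.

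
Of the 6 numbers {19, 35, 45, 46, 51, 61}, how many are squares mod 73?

(19/73) = +1 → QR.
(35/73) = +1 → QR.
(45/73) = -1 → non-residue.
(46/73) = +1 → QR.
(51/73) = -1 → non-residue.
(61/73) = +1 → QR.
Total quadratic residues among the 6: 4.

4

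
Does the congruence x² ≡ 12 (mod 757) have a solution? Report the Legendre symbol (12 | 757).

1

Euler's criterion: (12/757) ≡ 12^378 (mod 757).
12^2 ≡ 144 (mod 757)
12^4 ≡ 297 (mod 757)
12^8 ≡ 397 (mod 757)
12^16 ≡ 153 (mod 757)
12^32 ≡ 699 (mod 757)
12^64 ≡ 336 (mod 757)
12^128 ≡ 103 (mod 757)
12^256 ≡ 11 (mod 757)
12^378 = 12^(256+64+32+16+8+2) ≡ 1 (mod 757).
Result is 1, so (12/757) = 1.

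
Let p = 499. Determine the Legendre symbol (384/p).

1

Pull out 2^7: since 499 ≡ 3 (mod 8), (2/499) = -1, so (2/499)^7 = -1.
Reciprocity: 3 ≡ 3 and 499 ≡ 3 (mod 4), so (3/499) = −(499/3).
Reduce top mod 3: now compute (1/3).
Reached (1/3) = 1. Collecting the sign flips along the way, the symbol is +1.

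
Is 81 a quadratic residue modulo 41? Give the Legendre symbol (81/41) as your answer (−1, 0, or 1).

First reduce: 81 ≡ 40 (mod 41).
Pull out 2^3: since 41 ≡ 1 (mod 8), (2/41) = +1, so (2/41)^3 = +1.
Reciprocity: 5 ≡ 1 and 41 ≡ 1 (mod 4), so (5/41) = +(41/5).
Reduce top mod 5: now compute (1/5).
Reached (1/5) = 1. Collecting the sign flips along the way, the symbol is +1.

1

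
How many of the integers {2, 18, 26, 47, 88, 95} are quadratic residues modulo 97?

5

(2/97) = +1 → QR.
(18/97) = +1 → QR.
(26/97) = -1 → non-residue.
(47/97) = +1 → QR.
(88/97) = +1 → QR.
(95/97) = +1 → QR.
Total quadratic residues among the 6: 5.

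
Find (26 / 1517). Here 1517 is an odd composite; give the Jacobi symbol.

-1

Pull out 2: since 1517 ≡ 5 (mod 8), (2/1517) = -1.
Reciprocity: 13 ≡ 1 and 1517 ≡ 1 (mod 4), so (13/1517) = +(1517/13).
Reduce top mod 13: now compute (9/13).
Reciprocity: 9 ≡ 1 and 13 ≡ 1 (mod 4), so (9/13) = +(13/9).
Reduce top mod 9: now compute (4/9).
Pull out 2^2: since 9 ≡ 1 (mod 8), (2/9) = +1, so (2/9)^2 = +1.
Reached (1/9) = 1. Collecting the sign flips along the way, the symbol is -1.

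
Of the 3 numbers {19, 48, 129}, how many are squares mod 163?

0

(19/163) = -1 → non-residue.
(48/163) = -1 → non-residue.
(129/163) = -1 → non-residue.
Total quadratic residues among the 3: 0.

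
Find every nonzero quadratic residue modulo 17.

1 2 4 8 9 13 15 16

Square k = 1,…,8 (k and 17−k give the same square):
1²=1, 2²=4, 3²=9, 4²=16, 5²≡8, 6²≡2, 7²≡15, 8²≡13 (mod 17).
So the quadratic residues mod 17 are {1, 2, 4, 8, 9, 13, 15, 16}.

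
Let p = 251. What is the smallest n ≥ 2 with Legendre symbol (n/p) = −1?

2

(2/251) = −1, so 2 is the smallest positive non-residue mod 251.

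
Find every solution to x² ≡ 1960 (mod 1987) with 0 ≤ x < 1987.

Since 1987 ≡ 3 (mod 4), a square root of 1960 is 1960^((1987+1)/4) = 1960^497 mod 1987.
Repeated squaring: 1960^2≡729, 1960^4≡912, 1960^8≡1178, 1960^16≡758, 1960^32≡321, 1960^64≡1704, 1960^128≡609, 1960^256≡1299 (mod 1987).
1960^497 = 1960^(256+128+64+32+16+1) ≡ 1898 (mod 1987).
Check: 1898² = 3602404 ≡ 1960 (mod 1987). The two roots are 89 and 1898.

89, 1898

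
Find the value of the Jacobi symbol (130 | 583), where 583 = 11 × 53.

1

Pull out 2: since 583 ≡ 7 (mod 8), (2/583) = +1.
Reciprocity: 65 ≡ 1 and 583 ≡ 3 (mod 4), so (65/583) = +(583/65).
Reduce top mod 65: now compute (63/65).
Reciprocity: 63 ≡ 3 and 65 ≡ 1 (mod 4), so (63/65) = +(65/63).
Reduce top mod 63: now compute (2/63).
Pull out 2: since 63 ≡ 7 (mod 8), (2/63) = +1.
Reached (1/63) = 1. Collecting the sign flips along the way, the symbol is +1.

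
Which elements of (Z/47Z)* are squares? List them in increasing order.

Square k = 1,…,23 (k and 47−k give the same square):
1²=1, 2²=4, 3²=9, 4²=16, 5²=25, 6²=36, 7²≡2, 8²≡17, 9²≡34, 10²≡6, 11²≡27, 12²≡3, 13²≡28, 14²≡8, 15²≡37, 16²≡21, 17²≡7, 18²≡42, 19²≡32, 20²≡24, 21²≡18, 22²≡14, 23²≡12 (mod 47).
So the quadratic residues mod 47 are {1, 2, 3, 4, 6, 7, 8, 9, 12, 14, 16, 17, 18, 21, 24, 25, 27, 28, 32, 34, 36, 37, 42}.

1, 2, 3, 4, 6, 7, 8, 9, 12, 14, 16, 17, 18, 21, 24, 25, 27, 28, 32, 34, 36, 37, 42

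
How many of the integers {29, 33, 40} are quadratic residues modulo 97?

(29/97) = -1 → non-residue.
(33/97) = +1 → QR.
(40/97) = -1 → non-residue.
Total quadratic residues among the 3: 1.

1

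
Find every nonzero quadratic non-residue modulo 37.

Square k = 1,…,18 (k and 37−k give the same square):
1²=1, 2²=4, 3²=9, 4²=16, 5²=25, 6²=36, 7²≡12, 8²≡27, 9²≡7, 10²≡26, 11²≡10, 12²≡33, 13²≡21, 14²≡11, 15²≡3, 16²≡34, 17²≡30, 18²≡28 (mod 37).
The residues are {1, 3, 4, 7, 9, 10, 11, 12, 16, 21, 25, 26, 27, 28, 30, 33, 34, 36}; the non-residues are the remaining 18 nonzero classes.

2 5 6 8 13 14 15 17 18 19 20 22 23 24 29 31 32 35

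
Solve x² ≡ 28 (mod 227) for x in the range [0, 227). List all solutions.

Since 227 ≡ 3 (mod 4), a square root of 28 is 28^((227+1)/4) = 28^57 mod 227.
Repeated squaring: 28^2≡103, 28^4≡167, 28^8≡195, 28^16≡116, 28^32≡63 (mod 227).
28^57 = 28^(32+16+8+1) ≡ 74 (mod 227).
Check: 74² = 5476 ≡ 28 (mod 227). The two roots are 74 and 153.

74, 153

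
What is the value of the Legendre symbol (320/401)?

1

Euler's criterion: (320/401) ≡ 320^200 (mod 401).
320^2 ≡ 145 (mod 401)
320^4 ≡ 173 (mod 401)
320^8 ≡ 255 (mod 401)
320^16 ≡ 63 (mod 401)
320^32 ≡ 360 (mod 401)
320^64 ≡ 77 (mod 401)
320^128 ≡ 315 (mod 401)
320^200 = 320^(128+64+8) ≡ 1 (mod 401).
Result is 1, so (320/401) = 1.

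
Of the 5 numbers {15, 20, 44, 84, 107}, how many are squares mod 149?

(15/149) = -1 → non-residue.
(20/149) = +1 → QR.
(44/149) = -1 → non-residue.
(84/149) = -1 → non-residue.
(107/149) = +1 → QR.
Total quadratic residues among the 5: 2.

2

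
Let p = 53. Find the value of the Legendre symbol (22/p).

-1

Pull out 2: since 53 ≡ 5 (mod 8), (2/53) = -1.
Reciprocity: 11 ≡ 3 and 53 ≡ 1 (mod 4), so (11/53) = +(53/11).
Reduce top mod 11: now compute (9/11).
Reciprocity: 9 ≡ 1 and 11 ≡ 3 (mod 4), so (9/11) = +(11/9).
Reduce top mod 9: now compute (2/9).
Pull out 2: since 9 ≡ 1 (mod 8), (2/9) = +1.
Reached (1/9) = 1. Collecting the sign flips along the way, the symbol is -1.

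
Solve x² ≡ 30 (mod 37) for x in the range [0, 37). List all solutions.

37 ≡ 1 (mod 4), so we find a root by search.
Trying successive values, 17² = 289 ≡ 30 (mod 37). The other root is 37 − 17 = 20.

17, 20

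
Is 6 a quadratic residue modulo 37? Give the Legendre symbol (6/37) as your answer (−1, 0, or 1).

Pull out 2: since 37 ≡ 5 (mod 8), (2/37) = -1.
Reciprocity: 3 ≡ 3 and 37 ≡ 1 (mod 4), so (3/37) = +(37/3).
Reduce top mod 3: now compute (1/3).
Reached (1/3) = 1. Collecting the sign flips along the way, the symbol is -1.

-1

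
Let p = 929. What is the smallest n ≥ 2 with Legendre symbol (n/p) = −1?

(2/929) = +1, so 2 is a residue.
(3/929) = −1, so 3 is the smallest positive non-residue mod 929.

3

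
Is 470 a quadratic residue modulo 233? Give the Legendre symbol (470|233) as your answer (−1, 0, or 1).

1

First reduce: 470 ≡ 4 (mod 233).
Pull out 2^2: since 233 ≡ 1 (mod 8), (2/233) = +1, so (2/233)^2 = +1.
Reached (1/233) = 1. Collecting the sign flips along the way, the symbol is +1.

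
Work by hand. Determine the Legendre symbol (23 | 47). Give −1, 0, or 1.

Reciprocity: 23 ≡ 3 and 47 ≡ 3 (mod 4), so (23/47) = −(47/23).
Reduce top mod 23: now compute (1/23).
Reached (1/23) = 1. Collecting the sign flips along the way, the symbol is -1.

-1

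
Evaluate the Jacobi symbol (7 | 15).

-1

Reciprocity: 7 ≡ 3 and 15 ≡ 3 (mod 4), so (7/15) = −(15/7).
Reduce top mod 7: now compute (1/7).
Reached (1/7) = 1. Collecting the sign flips along the way, the symbol is -1.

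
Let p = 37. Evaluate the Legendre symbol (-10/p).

1

First reduce: -10 ≡ 27 (mod 37).
Reciprocity: 27 ≡ 3 and 37 ≡ 1 (mod 4), so (27/37) = +(37/27).
Reduce top mod 27: now compute (10/27).
Pull out 2: since 27 ≡ 3 (mod 8), (2/27) = -1.
Reciprocity: 5 ≡ 1 and 27 ≡ 3 (mod 4), so (5/27) = +(27/5).
Reduce top mod 5: now compute (2/5).
Pull out 2: since 5 ≡ 5 (mod 8), (2/5) = -1.
Reached (1/5) = 1. Collecting the sign flips along the way, the symbol is +1.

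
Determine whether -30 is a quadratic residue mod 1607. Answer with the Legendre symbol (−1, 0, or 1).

1

First reduce: -30 ≡ 1577 (mod 1607).
Reciprocity: 1577 ≡ 1 and 1607 ≡ 3 (mod 4), so (1577/1607) = +(1607/1577).
Reduce top mod 1577: now compute (30/1577).
Pull out 2: since 1577 ≡ 1 (mod 8), (2/1577) = +1.
Reciprocity: 15 ≡ 3 and 1577 ≡ 1 (mod 4), so (15/1577) = +(1577/15).
Reduce top mod 15: now compute (2/15).
Pull out 2: since 15 ≡ 7 (mod 8), (2/15) = +1.
Reached (1/15) = 1. Collecting the sign flips along the way, the symbol is +1.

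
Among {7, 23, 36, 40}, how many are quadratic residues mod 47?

(7/47) = +1 → QR.
(23/47) = -1 → non-residue.
(36/47) = +1 → QR.
(40/47) = -1 → non-residue.
Total quadratic residues among the 4: 2.

2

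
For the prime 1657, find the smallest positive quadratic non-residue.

5

(2/1657) = +1, so 2 is a residue.
(3/1657) = +1, so 3 is a residue.
(4/1657) = +1, so 4 is a residue.
(5/1657) = −1, so 5 is the smallest positive non-residue mod 1657.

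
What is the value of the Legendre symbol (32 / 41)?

Euler's criterion: (32/41) ≡ 32^20 (mod 41).
32^2 ≡ 40 (mod 41)
32^4 ≡ 1 (mod 41)
32^8 ≡ 1 (mod 41)
32^16 ≡ 1 (mod 41)
32^20 = 32^(16+4) ≡ 1 (mod 41).
Result is 1, so (32/41) = 1.

1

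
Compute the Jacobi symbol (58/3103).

0

Pull out 2: since 3103 ≡ 7 (mod 8), (2/3103) = +1.
Reciprocity: 29 ≡ 1 and 3103 ≡ 3 (mod 4), so (29/3103) = +(3103/29).
Reduce top mod 29: now compute (0/29).
Top reduces to 0: gcd > 1, so the symbol is 0.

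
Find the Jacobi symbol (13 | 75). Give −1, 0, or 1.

Reciprocity: 13 ≡ 1 and 75 ≡ 3 (mod 4), so (13/75) = +(75/13).
Reduce top mod 13: now compute (10/13).
Pull out 2: since 13 ≡ 5 (mod 8), (2/13) = -1.
Reciprocity: 5 ≡ 1 and 13 ≡ 1 (mod 4), so (5/13) = +(13/5).
Reduce top mod 5: now compute (3/5).
Reciprocity: 3 ≡ 3 and 5 ≡ 1 (mod 4), so (3/5) = +(5/3).
Reduce top mod 3: now compute (2/3).
Pull out 2: since 3 ≡ 3 (mod 8), (2/3) = -1.
Reached (1/3) = 1. Collecting the sign flips along the way, the symbol is +1.

1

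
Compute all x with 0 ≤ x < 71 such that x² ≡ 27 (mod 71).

Since 71 ≡ 3 (mod 4), a square root of 27 is 27^((71+1)/4) = 27^18 mod 71.
Repeated squaring: 27^2≡19, 27^4≡6, 27^8≡36, 27^16≡18 (mod 71).
27^18 = 27^(16+2) ≡ 58 (mod 71).
Check: 58² = 3364 ≡ 27 (mod 71). The two roots are 13 and 58.

13, 58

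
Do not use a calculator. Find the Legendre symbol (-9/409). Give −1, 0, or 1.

1

Euler's criterion: (-9/409) ≡ 400^204 (mod 409).
400^2 ≡ 81 (mod 409)
400^4 ≡ 17 (mod 409)
400^8 ≡ 289 (mod 409)
400^16 ≡ 85 (mod 409)
400^32 ≡ 272 (mod 409)
400^64 ≡ 364 (mod 409)
400^128 ≡ 389 (mod 409)
400^204 = 400^(128+64+8+4) ≡ 1 (mod 409).
Result is 1, so (-9/409) = 1.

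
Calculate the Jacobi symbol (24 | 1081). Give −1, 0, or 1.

1

Pull out 2^3: since 1081 ≡ 1 (mod 8), (2/1081) = +1, so (2/1081)^3 = +1.
Reciprocity: 3 ≡ 3 and 1081 ≡ 1 (mod 4), so (3/1081) = +(1081/3).
Reduce top mod 3: now compute (1/3).
Reached (1/3) = 1. Collecting the sign flips along the way, the symbol is +1.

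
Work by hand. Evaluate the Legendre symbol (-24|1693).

-1

First reduce: -24 ≡ 1669 (mod 1693).
Reciprocity: 1669 ≡ 1 and 1693 ≡ 1 (mod 4), so (1669/1693) = +(1693/1669).
Reduce top mod 1669: now compute (24/1669).
Pull out 2^3: since 1669 ≡ 5 (mod 8), (2/1669) = -1, so (2/1669)^3 = -1.
Reciprocity: 3 ≡ 3 and 1669 ≡ 1 (mod 4), so (3/1669) = +(1669/3).
Reduce top mod 3: now compute (1/3).
Reached (1/3) = 1. Collecting the sign flips along the way, the symbol is -1.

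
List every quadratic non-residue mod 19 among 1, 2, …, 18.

Square k = 1,…,9 (k and 19−k give the same square):
1²=1, 2²=4, 3²=9, 4²=16, 5²≡6, 6²≡17, 7²≡11, 8²≡7, 9²≡5 (mod 19).
The residues are {1, 4, 5, 6, 7, 9, 11, 16, 17}; the non-residues are the remaining 9 nonzero classes.

2 3 8 10 12 13 14 15 18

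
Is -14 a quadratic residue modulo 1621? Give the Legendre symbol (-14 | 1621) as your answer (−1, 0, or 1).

-1

First reduce: -14 ≡ 1607 (mod 1621).
Reciprocity: 1607 ≡ 3 and 1621 ≡ 1 (mod 4), so (1607/1621) = +(1621/1607).
Reduce top mod 1607: now compute (14/1607).
Pull out 2: since 1607 ≡ 7 (mod 8), (2/1607) = +1.
Reciprocity: 7 ≡ 3 and 1607 ≡ 3 (mod 4), so (7/1607) = −(1607/7).
Reduce top mod 7: now compute (4/7).
Pull out 2^2: since 7 ≡ 7 (mod 8), (2/7) = +1, so (2/7)^2 = +1.
Reached (1/7) = 1. Collecting the sign flips along the way, the symbol is -1.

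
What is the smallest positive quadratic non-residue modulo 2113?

(2/2113) = +1, so 2 is a residue.
(3/2113) = +1, so 3 is a residue.
(4/2113) = +1, so 4 is a residue.
(5/2113) = −1, so 5 is the smallest positive non-residue mod 2113.

5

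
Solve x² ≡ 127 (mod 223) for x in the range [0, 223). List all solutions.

57, 166

Since 223 ≡ 3 (mod 4), a square root of 127 is 127^((223+1)/4) = 127^56 mod 223.
Repeated squaring: 127^2≡73, 127^4≡200, 127^8≡83, 127^16≡199, 127^32≡130 (mod 223).
127^56 = 127^(32+16+8) ≡ 166 (mod 223).
Check: 166² = 27556 ≡ 127 (mod 223). The two roots are 57 and 166.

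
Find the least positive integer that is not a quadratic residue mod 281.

3

(2/281) = +1, so 2 is a residue.
(3/281) = −1, so 3 is the smallest positive non-residue mod 281.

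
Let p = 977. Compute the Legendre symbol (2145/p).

-1

First reduce: 2145 ≡ 191 (mod 977).
Reciprocity: 191 ≡ 3 and 977 ≡ 1 (mod 4), so (191/977) = +(977/191).
Reduce top mod 191: now compute (22/191).
Pull out 2: since 191 ≡ 7 (mod 8), (2/191) = +1.
Reciprocity: 11 ≡ 3 and 191 ≡ 3 (mod 4), so (11/191) = −(191/11).
Reduce top mod 11: now compute (4/11).
Pull out 2^2: since 11 ≡ 3 (mod 8), (2/11) = -1, so (2/11)^2 = +1.
Reached (1/11) = 1. Collecting the sign flips along the way, the symbol is -1.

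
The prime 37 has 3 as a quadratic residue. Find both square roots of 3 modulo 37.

37 ≡ 1 (mod 4), so we find a root by search.
Trying successive values, 15² = 225 ≡ 3 (mod 37). The other root is 37 − 15 = 22.

15, 22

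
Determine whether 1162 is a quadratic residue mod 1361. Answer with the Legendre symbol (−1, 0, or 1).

Pull out 2: since 1361 ≡ 1 (mod 8), (2/1361) = +1.
Reciprocity: 581 ≡ 1 and 1361 ≡ 1 (mod 4), so (581/1361) = +(1361/581).
Reduce top mod 581: now compute (199/581).
Reciprocity: 199 ≡ 3 and 581 ≡ 1 (mod 4), so (199/581) = +(581/199).
Reduce top mod 199: now compute (183/199).
Reciprocity: 183 ≡ 3 and 199 ≡ 3 (mod 4), so (183/199) = −(199/183).
Reduce top mod 183: now compute (16/183).
Pull out 2^4: since 183 ≡ 7 (mod 8), (2/183) = +1, so (2/183)^4 = +1.
Reached (1/183) = 1. Collecting the sign flips along the way, the symbol is -1.

-1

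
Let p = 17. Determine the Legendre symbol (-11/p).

First reduce: -11 ≡ 6 (mod 17).
Pull out 2: since 17 ≡ 1 (mod 8), (2/17) = +1.
Reciprocity: 3 ≡ 3 and 17 ≡ 1 (mod 4), so (3/17) = +(17/3).
Reduce top mod 3: now compute (2/3).
Pull out 2: since 3 ≡ 3 (mod 8), (2/3) = -1.
Reached (1/3) = 1. Collecting the sign flips along the way, the symbol is -1.

-1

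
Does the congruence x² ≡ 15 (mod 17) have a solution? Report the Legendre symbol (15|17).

Reciprocity: 15 ≡ 3 and 17 ≡ 1 (mod 4), so (15/17) = +(17/15).
Reduce top mod 15: now compute (2/15).
Pull out 2: since 15 ≡ 7 (mod 8), (2/15) = +1.
Reached (1/15) = 1. Collecting the sign flips along the way, the symbol is +1.

1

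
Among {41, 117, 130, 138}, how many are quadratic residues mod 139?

(41/139) = +1 → QR.
(117/139) = +1 → QR.
(130/139) = -1 → non-residue.
(138/139) = -1 → non-residue.
Total quadratic residues among the 4: 2.

2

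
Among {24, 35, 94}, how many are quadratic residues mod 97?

(24/97) = +1 → QR.
(35/97) = +1 → QR.
(94/97) = +1 → QR.
Total quadratic residues among the 3: 3.

3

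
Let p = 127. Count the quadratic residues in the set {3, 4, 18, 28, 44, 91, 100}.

4

(3/127) = -1 → non-residue.
(4/127) = +1 → QR.
(18/127) = +1 → QR.
(28/127) = -1 → non-residue.
(44/127) = +1 → QR.
(91/127) = -1 → non-residue.
(100/127) = +1 → QR.
Total quadratic residues among the 7: 4.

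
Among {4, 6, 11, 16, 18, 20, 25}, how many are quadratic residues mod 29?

(4/29) = +1 → QR.
(6/29) = +1 → QR.
(11/29) = -1 → non-residue.
(16/29) = +1 → QR.
(18/29) = -1 → non-residue.
(20/29) = +1 → QR.
(25/29) = +1 → QR.
Total quadratic residues among the 7: 5.

5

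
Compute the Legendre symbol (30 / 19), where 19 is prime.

First reduce: 30 ≡ 11 (mod 19).
Reciprocity: 11 ≡ 3 and 19 ≡ 3 (mod 4), so (11/19) = −(19/11).
Reduce top mod 11: now compute (8/11).
Pull out 2^3: since 11 ≡ 3 (mod 8), (2/11) = -1, so (2/11)^3 = -1.
Reached (1/11) = 1. Collecting the sign flips along the way, the symbol is +1.

1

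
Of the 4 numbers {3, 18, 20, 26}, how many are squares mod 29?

(3/29) = -1 → non-residue.
(18/29) = -1 → non-residue.
(20/29) = +1 → QR.
(26/29) = -1 → non-residue.
Total quadratic residues among the 4: 1.

1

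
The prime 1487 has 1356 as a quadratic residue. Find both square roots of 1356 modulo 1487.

552, 935

Since 1487 ≡ 3 (mod 4), a square root of 1356 is 1356^((1487+1)/4) = 1356^372 mod 1487.
Repeated squaring: 1356^2≡804, 1356^4≡1058, 1356^8≡1140, 1356^16≡1449, 1356^32≡1444, 1356^64≡362, 1356^128≡188, 1356^256≡1143 (mod 1487).
1356^372 = 1356^(256+64+32+16+4) ≡ 552 (mod 1487).
Check: 552² = 304704 ≡ 1356 (mod 1487). The two roots are 552 and 935.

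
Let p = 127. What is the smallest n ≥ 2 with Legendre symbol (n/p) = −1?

(2/127) = +1, so 2 is a residue.
(3/127) = −1, so 3 is the smallest positive non-residue mod 127.

3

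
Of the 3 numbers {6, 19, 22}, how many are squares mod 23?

1

(6/23) = +1 → QR.
(19/23) = -1 → non-residue.
(22/23) = -1 → non-residue.
Total quadratic residues among the 3: 1.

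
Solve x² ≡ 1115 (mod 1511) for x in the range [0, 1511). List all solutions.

Since 1511 ≡ 3 (mod 4), a square root of 1115 is 1115^((1511+1)/4) = 1115^378 mod 1511.
Repeated squaring: 1115^2≡1183, 1115^4≡303, 1115^8≡1149, 1115^16≡1098, 1115^32≡1337, 1115^64≡56, 1115^128≡114, 1115^256≡908 (mod 1511).
1115^378 = 1115^(256+64+32+16+8+2) ≡ 1310 (mod 1511).
Check: 1310² = 1716100 ≡ 1115 (mod 1511). The two roots are 201 and 1310.

201, 1310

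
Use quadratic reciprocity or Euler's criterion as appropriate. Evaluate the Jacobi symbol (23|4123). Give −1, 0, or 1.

Reciprocity: 23 ≡ 3 and 4123 ≡ 3 (mod 4), so (23/4123) = −(4123/23).
Reduce top mod 23: now compute (6/23).
Pull out 2: since 23 ≡ 7 (mod 8), (2/23) = +1.
Reciprocity: 3 ≡ 3 and 23 ≡ 3 (mod 4), so (3/23) = −(23/3).
Reduce top mod 3: now compute (2/3).
Pull out 2: since 3 ≡ 3 (mod 8), (2/3) = -1.
Reached (1/3) = 1. Collecting the sign flips along the way, the symbol is -1.

-1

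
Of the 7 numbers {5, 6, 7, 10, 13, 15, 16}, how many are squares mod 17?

(5/17) = -1 → non-residue.
(6/17) = -1 → non-residue.
(7/17) = -1 → non-residue.
(10/17) = -1 → non-residue.
(13/17) = +1 → QR.
(15/17) = +1 → QR.
(16/17) = +1 → QR.
Total quadratic residues among the 7: 3.

3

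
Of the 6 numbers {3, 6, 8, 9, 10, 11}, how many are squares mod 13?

(3/13) = +1 → QR.
(6/13) = -1 → non-residue.
(8/13) = -1 → non-residue.
(9/13) = +1 → QR.
(10/13) = +1 → QR.
(11/13) = -1 → non-residue.
Total quadratic residues among the 6: 3.

3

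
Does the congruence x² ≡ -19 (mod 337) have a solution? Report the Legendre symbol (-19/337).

Euler's criterion: (-19/337) ≡ 318^168 (mod 337).
318^2 ≡ 24 (mod 337)
318^4 ≡ 239 (mod 337)
318^8 ≡ 168 (mod 337)
318^16 ≡ 253 (mod 337)
318^32 ≡ 316 (mod 337)
318^64 ≡ 104 (mod 337)
318^128 ≡ 32 (mod 337)
318^168 = 318^(128+32+8) ≡ 336 (mod 337).
Result is 336 ≡ −1, so (-19/337) = −1.

-1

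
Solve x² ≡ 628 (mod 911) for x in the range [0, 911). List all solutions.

Since 911 ≡ 3 (mod 4), a square root of 628 is 628^((911+1)/4) = 628^228 mod 911.
Repeated squaring: 628^2≡832, 628^4≡775, 628^8≡276, 628^16≡563, 628^32≡852, 628^64≡748, 628^128≡150 (mod 911).
628^228 = 628^(128+64+32+4) ≡ 694 (mod 911).
Check: 694² = 481636 ≡ 628 (mod 911). The two roots are 217 and 694.

217, 694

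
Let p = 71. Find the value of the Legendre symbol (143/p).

Euler's criterion: (143/71) ≡ 1^35 (mod 71).
1^2 ≡ 1 (mod 71)
1^4 ≡ 1 (mod 71)
1^8 ≡ 1 (mod 71)
1^16 ≡ 1 (mod 71)
1^32 ≡ 1 (mod 71)
1^35 = 1^(32+2+1) ≡ 1 (mod 71).
Result is 1, so (143/71) = 1.

1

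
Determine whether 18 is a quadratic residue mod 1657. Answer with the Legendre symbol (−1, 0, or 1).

1

Pull out 2: since 1657 ≡ 1 (mod 8), (2/1657) = +1.
Reciprocity: 9 ≡ 1 and 1657 ≡ 1 (mod 4), so (9/1657) = +(1657/9).
Reduce top mod 9: now compute (1/9).
Reached (1/9) = 1. Collecting the sign flips along the way, the symbol is +1.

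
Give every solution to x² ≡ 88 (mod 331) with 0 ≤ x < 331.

95, 236

Since 331 ≡ 3 (mod 4), a square root of 88 is 88^((331+1)/4) = 88^83 mod 331.
Repeated squaring: 88^2≡131, 88^4≡280, 88^8≡284, 88^16≡223, 88^32≡79, 88^64≡283 (mod 331).
88^83 = 88^(64+16+2+1) ≡ 95 (mod 331).
Check: 95² = 9025 ≡ 88 (mod 331). The two roots are 95 and 236.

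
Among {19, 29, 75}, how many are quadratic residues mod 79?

(19/79) = +1 → QR.
(29/79) = -1 → non-residue.
(75/79) = -1 → non-residue.
Total quadratic residues among the 3: 1.

1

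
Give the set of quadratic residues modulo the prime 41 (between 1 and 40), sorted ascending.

Square k = 1,…,20 (k and 41−k give the same square):
1²=1, 2²=4, 3²=9, 4²=16, 5²=25, 6²=36, 7²≡8, 8²≡23, 9²≡40, 10²≡18, 11²≡39, 12²≡21, 13²≡5, 14²≡32, 15²≡20, 16²≡10, 17²≡2, 18²≡37, 19²≡33, 20²≡31 (mod 41).
So the quadratic residues mod 41 are {1, 2, 4, 5, 8, 9, 10, 16, 18, 20, 21, 23, 25, 31, 32, 33, 36, 37, 39, 40}.

1,2,4,5,8,9,10,16,18,20,21,23,25,31,32,33,36,37,39,40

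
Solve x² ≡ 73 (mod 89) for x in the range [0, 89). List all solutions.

42, 47

89 ≡ 1 (mod 4), so we find a root by search.
Trying successive values, 42² = 1764 ≡ 73 (mod 89). The other root is 89 − 42 = 47.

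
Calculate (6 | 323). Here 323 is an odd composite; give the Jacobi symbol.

-1

Pull out 2: since 323 ≡ 3 (mod 8), (2/323) = -1.
Reciprocity: 3 ≡ 3 and 323 ≡ 3 (mod 4), so (3/323) = −(323/3).
Reduce top mod 3: now compute (2/3).
Pull out 2: since 3 ≡ 3 (mod 8), (2/3) = -1.
Reached (1/3) = 1. Collecting the sign flips along the way, the symbol is -1.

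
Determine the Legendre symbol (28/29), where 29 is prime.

Pull out 2^2: since 29 ≡ 5 (mod 8), (2/29) = -1, so (2/29)^2 = +1.
Reciprocity: 7 ≡ 3 and 29 ≡ 1 (mod 4), so (7/29) = +(29/7).
Reduce top mod 7: now compute (1/7).
Reached (1/7) = 1. Collecting the sign flips along the way, the symbol is +1.

1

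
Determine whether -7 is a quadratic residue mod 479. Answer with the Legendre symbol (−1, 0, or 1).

Euler's criterion: (-7/479) ≡ 472^239 (mod 479).
472^2 ≡ 49 (mod 479)
472^4 ≡ 6 (mod 479)
472^8 ≡ 36 (mod 479)
472^16 ≡ 338 (mod 479)
472^32 ≡ 242 (mod 479)
472^64 ≡ 126 (mod 479)
472^128 ≡ 69 (mod 479)
472^239 = 472^(128+64+32+8+4+2+1) ≡ 478 (mod 479).
Result is 478 ≡ −1, so (-7/479) = −1.

-1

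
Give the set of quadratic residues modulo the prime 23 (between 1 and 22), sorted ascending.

1,2,3,4,6,8,9,12,13,16,18

Square k = 1,…,11 (k and 23−k give the same square):
1²=1, 2²=4, 3²=9, 4²=16, 5²≡2, 6²≡13, 7²≡3, 8²≡18, 9²≡12, 10²≡8, 11²≡6 (mod 23).
So the quadratic residues mod 23 are {1, 2, 3, 4, 6, 8, 9, 12, 13, 16, 18}.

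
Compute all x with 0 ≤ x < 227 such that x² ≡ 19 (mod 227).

84, 143

Since 227 ≡ 3 (mod 4), a square root of 19 is 19^((227+1)/4) = 19^57 mod 227.
Repeated squaring: 19^2≡134, 19^4≡23, 19^8≡75, 19^16≡177, 19^32≡3 (mod 227).
19^57 = 19^(32+16+8+1) ≡ 84 (mod 227).
Check: 84² = 7056 ≡ 19 (mod 227). The two roots are 84 and 143.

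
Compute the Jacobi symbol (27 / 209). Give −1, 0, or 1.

-1

Reciprocity: 27 ≡ 3 and 209 ≡ 1 (mod 4), so (27/209) = +(209/27).
Reduce top mod 27: now compute (20/27).
Pull out 2^2: since 27 ≡ 3 (mod 8), (2/27) = -1, so (2/27)^2 = +1.
Reciprocity: 5 ≡ 1 and 27 ≡ 3 (mod 4), so (5/27) = +(27/5).
Reduce top mod 5: now compute (2/5).
Pull out 2: since 5 ≡ 5 (mod 8), (2/5) = -1.
Reached (1/5) = 1. Collecting the sign flips along the way, the symbol is -1.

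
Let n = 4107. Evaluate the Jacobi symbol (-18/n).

0

First reduce: -18 ≡ 4089 (mod 4107).
Reciprocity: 4089 ≡ 1 and 4107 ≡ 3 (mod 4), so (4089/4107) = +(4107/4089).
Reduce top mod 4089: now compute (18/4089).
Pull out 2: since 4089 ≡ 1 (mod 8), (2/4089) = +1.
Reciprocity: 9 ≡ 1 and 4089 ≡ 1 (mod 4), so (9/4089) = +(4089/9).
Reduce top mod 9: now compute (3/9).
Reciprocity: 3 ≡ 3 and 9 ≡ 1 (mod 4), so (3/9) = +(9/3).
Reduce top mod 3: now compute (0/3).
Top reduces to 0: gcd > 1, so the symbol is 0.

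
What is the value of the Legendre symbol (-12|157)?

First reduce: -12 ≡ 145 (mod 157).
Reciprocity: 145 ≡ 1 and 157 ≡ 1 (mod 4), so (145/157) = +(157/145).
Reduce top mod 145: now compute (12/145).
Pull out 2^2: since 145 ≡ 1 (mod 8), (2/145) = +1, so (2/145)^2 = +1.
Reciprocity: 3 ≡ 3 and 145 ≡ 1 (mod 4), so (3/145) = +(145/3).
Reduce top mod 3: now compute (1/3).
Reached (1/3) = 1. Collecting the sign flips along the way, the symbol is +1.

1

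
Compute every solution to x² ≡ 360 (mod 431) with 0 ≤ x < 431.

126, 305

Since 431 ≡ 3 (mod 4), a square root of 360 is 360^((431+1)/4) = 360^108 mod 431.
Repeated squaring: 360^2≡300, 360^4≡352, 360^8≡207, 360^16≡180, 360^32≡75, 360^64≡22 (mod 431).
360^108 = 360^(64+32+8+4) ≡ 305 (mod 431).
Check: 305² = 93025 ≡ 360 (mod 431). The two roots are 126 and 305.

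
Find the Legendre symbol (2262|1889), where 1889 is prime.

-1

First reduce: 2262 ≡ 373 (mod 1889).
Reciprocity: 373 ≡ 1 and 1889 ≡ 1 (mod 4), so (373/1889) = +(1889/373).
Reduce top mod 373: now compute (24/373).
Pull out 2^3: since 373 ≡ 5 (mod 8), (2/373) = -1, so (2/373)^3 = -1.
Reciprocity: 3 ≡ 3 and 373 ≡ 1 (mod 4), so (3/373) = +(373/3).
Reduce top mod 3: now compute (1/3).
Reached (1/3) = 1. Collecting the sign flips along the way, the symbol is -1.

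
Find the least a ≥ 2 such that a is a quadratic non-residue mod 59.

2

(2/59) = −1, so 2 is the smallest positive non-residue mod 59.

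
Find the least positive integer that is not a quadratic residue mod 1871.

(2/1871) = +1, so 2 is a residue.
(3/1871) = +1, so 3 is a residue.
(4/1871) = +1, so 4 is a residue.
(5/1871) = +1, so 5 is a residue.
(6/1871) = +1, so 6 is a residue.
(7/1871) = −1, so 7 is the smallest positive non-residue mod 1871.

7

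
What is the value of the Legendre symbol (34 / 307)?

-1

Pull out 2: since 307 ≡ 3 (mod 8), (2/307) = -1.
Reciprocity: 17 ≡ 1 and 307 ≡ 3 (mod 4), so (17/307) = +(307/17).
Reduce top mod 17: now compute (1/17).
Reached (1/17) = 1. Collecting the sign flips along the way, the symbol is -1.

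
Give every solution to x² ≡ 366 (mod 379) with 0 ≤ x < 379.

164, 215

Since 379 ≡ 3 (mod 4), a square root of 366 is 366^((379+1)/4) = 366^95 mod 379.
Repeated squaring: 366^2≡169, 366^4≡136, 366^8≡304, 366^16≡319, 366^32≡189, 366^64≡95 (mod 379).
366^95 = 366^(64+16+8+4+2+1) ≡ 164 (mod 379).
Check: 164² = 26896 ≡ 366 (mod 379). The two roots are 164 and 215.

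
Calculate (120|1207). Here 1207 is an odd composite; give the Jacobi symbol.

Pull out 2^3: since 1207 ≡ 7 (mod 8), (2/1207) = +1, so (2/1207)^3 = +1.
Reciprocity: 15 ≡ 3 and 1207 ≡ 3 (mod 4), so (15/1207) = −(1207/15).
Reduce top mod 15: now compute (7/15).
Reciprocity: 7 ≡ 3 and 15 ≡ 3 (mod 4), so (7/15) = −(15/7).
Reduce top mod 7: now compute (1/7).
Reached (1/7) = 1. Collecting the sign flips along the way, the symbol is +1.

1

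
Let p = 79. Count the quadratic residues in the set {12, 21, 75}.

1

(12/79) = -1 → non-residue.
(21/79) = +1 → QR.
(75/79) = -1 → non-residue.
Total quadratic residues among the 3: 1.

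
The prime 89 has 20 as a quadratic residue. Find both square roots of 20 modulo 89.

89 ≡ 1 (mod 4), so we find a root by search.
Trying successive values, 38² = 1444 ≡ 20 (mod 89). The other root is 89 − 38 = 51.

38, 51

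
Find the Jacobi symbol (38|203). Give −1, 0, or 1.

-1

Pull out 2: since 203 ≡ 3 (mod 8), (2/203) = -1.
Reciprocity: 19 ≡ 3 and 203 ≡ 3 (mod 4), so (19/203) = −(203/19).
Reduce top mod 19: now compute (13/19).
Reciprocity: 13 ≡ 1 and 19 ≡ 3 (mod 4), so (13/19) = +(19/13).
Reduce top mod 13: now compute (6/13).
Pull out 2: since 13 ≡ 5 (mod 8), (2/13) = -1.
Reciprocity: 3 ≡ 3 and 13 ≡ 1 (mod 4), so (3/13) = +(13/3).
Reduce top mod 3: now compute (1/3).
Reached (1/3) = 1. Collecting the sign flips along the way, the symbol is -1.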